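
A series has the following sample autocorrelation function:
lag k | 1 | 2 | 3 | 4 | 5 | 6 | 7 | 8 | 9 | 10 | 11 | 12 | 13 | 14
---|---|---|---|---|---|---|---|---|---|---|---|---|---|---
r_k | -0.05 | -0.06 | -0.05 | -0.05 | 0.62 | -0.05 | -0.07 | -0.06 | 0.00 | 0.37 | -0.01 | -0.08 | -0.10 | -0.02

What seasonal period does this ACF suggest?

The largest autocorrelation is r_5 = 0.62, with a weaker echo at lag 10 (0.37); the remaining lags stay at or below 0.00.
The dominant spike at lag 5 indicates a seasonal period of 5.

5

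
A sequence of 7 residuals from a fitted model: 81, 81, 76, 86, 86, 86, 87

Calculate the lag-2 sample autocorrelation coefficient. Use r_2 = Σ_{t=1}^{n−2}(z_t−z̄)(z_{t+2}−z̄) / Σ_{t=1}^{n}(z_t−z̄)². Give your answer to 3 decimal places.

0.082

Mean z̄ = (81 + 81 + 76 + 86 + 86 + 86 + 87)/7 = 83.2857
Deviations from mean: -2.2857, -2.2857, -7.2857, 2.7143, 2.7143, 2.7143, 3.7143
Numerator Σ_{t=1}^{5}(z_t−z̄)(z_{t+2}−z̄) = 8.1224
Denominator Σ(z_t−z̄)² = 99.4286
r_2 = 8.1224 / 99.4286 = 0.082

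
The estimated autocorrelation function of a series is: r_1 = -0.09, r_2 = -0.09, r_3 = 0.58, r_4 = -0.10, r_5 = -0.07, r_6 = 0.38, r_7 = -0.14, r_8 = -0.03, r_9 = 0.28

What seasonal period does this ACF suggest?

3

The largest autocorrelation is r_3 = 0.58, with weaker echoes at lags 6 (0.38) and 9 (0.28); the remaining lags stay at or below -0.03.
The dominant spike at lag 3 indicates a seasonal period of 3.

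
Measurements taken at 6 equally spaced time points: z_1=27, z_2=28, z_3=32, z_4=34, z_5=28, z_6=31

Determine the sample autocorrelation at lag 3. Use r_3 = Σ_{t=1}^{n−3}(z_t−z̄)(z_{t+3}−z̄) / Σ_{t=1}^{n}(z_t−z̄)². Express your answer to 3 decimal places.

-0.158

Mean z̄ = (27 + 28 + 32 + 34 + 28 + 31)/6 = 30.0000
Σ(z_t−z̄)(z_{t+3}−z̄) = (-12.0000) + (4.0000) + (2.0000) = -6.0000
Denominator Σ(z_t−z̄)² = 38.0000
r_3 = -6.0000 / 38.0000 = -0.158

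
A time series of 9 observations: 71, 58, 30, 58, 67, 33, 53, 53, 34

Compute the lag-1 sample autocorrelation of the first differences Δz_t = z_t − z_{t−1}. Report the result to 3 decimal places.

First differences Δz: -13, -28, 28, 9, -34, 20, 0, -19
Mean of differences = -4.6250
Numerator Σ(Δz_t−Δz̄)(Δz_{t+1}−Δz̄) = -1198.5156
Denominator Σ(Δz_t−Δz̄)² = 3563.8750
r_1(Δz) = -1198.5156 / 3563.8750 = -0.336

-0.336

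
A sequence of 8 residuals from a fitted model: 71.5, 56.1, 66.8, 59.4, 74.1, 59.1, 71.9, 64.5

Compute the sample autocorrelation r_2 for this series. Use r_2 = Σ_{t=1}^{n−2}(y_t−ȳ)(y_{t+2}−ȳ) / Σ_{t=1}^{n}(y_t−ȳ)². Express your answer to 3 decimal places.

0.552

Mean ȳ = (71.5 + 56.1 + 66.8 + 59.4 + 74.1 + 59.1 + 71.9 + 64.5)/8 = 65.4250
Deviations from mean: 6.0750, -9.3250, 1.3750, -6.0250, 8.6750, -6.3250, 6.4750, -0.9250
Numerator Σ_{t=1}^{6}(y_t−ȳ)(y_{t+2}−ȳ) = 176.5938
Denominator Σ(y_t−ȳ)² = 320.0950
r_2 = 176.5938 / 320.0950 = 0.552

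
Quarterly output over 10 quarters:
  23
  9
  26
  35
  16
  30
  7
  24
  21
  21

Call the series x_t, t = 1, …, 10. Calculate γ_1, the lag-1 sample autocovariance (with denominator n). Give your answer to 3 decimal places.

-29.704

Mean x̄ = (23 + 9 + 26 + 35 + 16 + 30 + 7 + 24 + 21 + 21)/10 = 21.2000
Σ_{t=1}^{9}(x_t−x̄)(x_{t+1}−x̄) = -297.0400
γ_1 = -297.0400 / 10 = -29.704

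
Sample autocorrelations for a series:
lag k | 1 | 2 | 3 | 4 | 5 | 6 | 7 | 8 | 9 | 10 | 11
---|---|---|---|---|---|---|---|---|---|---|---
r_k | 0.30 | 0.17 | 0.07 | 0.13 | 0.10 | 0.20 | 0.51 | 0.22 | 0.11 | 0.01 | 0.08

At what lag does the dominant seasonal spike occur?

7

The largest autocorrelation is r_7 = 0.51; the remaining lags stay at or below 0.30. The elevated value at lag 1 (0.30), dropping to 0.17 at lag 2, reflects decaying short-term dependence rather than seasonality.
The dominant spike at lag 7 indicates a seasonal period of 7.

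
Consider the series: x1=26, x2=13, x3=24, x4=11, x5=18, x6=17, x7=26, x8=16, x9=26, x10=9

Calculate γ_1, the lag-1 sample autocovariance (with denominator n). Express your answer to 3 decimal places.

Mean x̄ = (26 + 13 + 24 + 11 + 18 + 17 + 26 + 16 + 26 + 9)/10 = 18.6000
Σ_{t=1}^{9}(x_t−x̄)(x_{t+1}−x̄) = -228.5600
γ_1 = -228.5600 / 10 = -22.856

-22.856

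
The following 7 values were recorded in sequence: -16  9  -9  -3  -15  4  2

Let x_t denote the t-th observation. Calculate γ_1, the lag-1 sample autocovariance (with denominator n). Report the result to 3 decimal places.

-39.571

Mean x̄ = (-16 + 9 − 9 − 3 − 15 + 4 + 2)/7 = -4.0000
Deviations: -12.0000, 13.0000, -5.0000, 1.0000, -11.0000, 8.0000, 6.0000
Σ_{t=1}^{6}(x_t−x̄)(x_{t+1}−x̄) = -277.0000
γ_1 = -277.0000 / 7 = -39.571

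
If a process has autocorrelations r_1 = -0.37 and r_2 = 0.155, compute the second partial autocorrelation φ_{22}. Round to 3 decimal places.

φ_{22} = (r_2 − r_1²) / (1 − r_1²)
r_1² = (-0.37)² = 0.1369
Numerator = 0.155 − 0.1369 = 0.0181; denominator = 1 − 0.1369 = 0.8631
φ_{22} = 0.0181 / 0.8631 = 0.021

0.021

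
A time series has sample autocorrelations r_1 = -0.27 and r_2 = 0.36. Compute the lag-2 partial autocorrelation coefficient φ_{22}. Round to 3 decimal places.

0.310

φ_{22} = (r_2 − r_1²) / (1 − r_1²)
r_1² = (-0.27)² = 0.0729
Numerator = 0.36 − 0.0729 = 0.2871; denominator = 1 − 0.0729 = 0.9271
φ_{22} = 0.2871 / 0.9271 = 0.310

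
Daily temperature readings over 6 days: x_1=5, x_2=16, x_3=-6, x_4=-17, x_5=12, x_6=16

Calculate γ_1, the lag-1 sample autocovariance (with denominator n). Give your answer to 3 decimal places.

5.593

Mean x̄ = (5 + 16 − 6 − 17 + 12 + 16)/6 = 4.3333
Σ_{t=1}^{5}(x_t−x̄)(x_{t+1}−x̄) = 33.5556
γ_1 = 33.5556 / 6 = 5.593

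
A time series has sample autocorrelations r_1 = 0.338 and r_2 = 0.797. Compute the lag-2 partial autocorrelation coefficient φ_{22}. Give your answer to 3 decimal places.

0.771

φ_{22} = (r_2 − r_1²) / (1 − r_1²)
r_1² = (0.338)² = 0.114244
Numerator = 0.797 − 0.1142 = 0.6828; denominator = 1 − 0.1142 = 0.8858
φ_{22} = 0.6828 / 0.8858 = 0.771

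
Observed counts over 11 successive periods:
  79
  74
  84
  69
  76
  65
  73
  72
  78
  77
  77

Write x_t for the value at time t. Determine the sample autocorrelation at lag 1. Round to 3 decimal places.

Mean x̄ = (79 + 74 + 84 + 69 + 76 + 65 + 73 + 72 + 78 + 77 + 77)/11 = 74.9091
Numerator Σ_{t=1}^{10}(x_t−x̄)(x_{t+1}−x̄) = -56.6446
Denominator Σ(x_t−x̄)² = 264.9091
r_1 = -56.6446 / 264.9091 = -0.214

-0.214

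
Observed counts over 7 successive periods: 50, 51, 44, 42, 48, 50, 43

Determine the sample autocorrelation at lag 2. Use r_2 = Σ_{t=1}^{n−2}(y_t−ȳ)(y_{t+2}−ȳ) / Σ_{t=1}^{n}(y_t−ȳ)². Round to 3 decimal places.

-0.613

Mean ȳ = (50 + 51 + 44 + 42 + 48 + 50 + 43)/7 = 46.8571
Numerator Σ_{t=1}^{5}(y_t−ȳ)(y_{t+2}−ȳ) = -52.0408
Denominator Σ(y_t−ȳ)² = 84.8571
r_2 = -52.0408 / 84.8571 = -0.613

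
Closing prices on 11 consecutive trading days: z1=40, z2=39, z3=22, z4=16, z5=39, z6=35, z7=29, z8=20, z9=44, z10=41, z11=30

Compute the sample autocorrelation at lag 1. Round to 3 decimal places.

0.032

Mean z̄ = (40 + 39 + 22 + 16 + 39 + 35 + 29 + 20 + 44 + 41 + 30)/11 = 32.2727
Numerator Σ_{t=1}^{10}(z_t−z̄)(z_{t+1}−z̄) = 28.7438
Denominator Σ(z_t−z̄)² = 908.1818
r_1 = 28.7438 / 908.1818 = 0.032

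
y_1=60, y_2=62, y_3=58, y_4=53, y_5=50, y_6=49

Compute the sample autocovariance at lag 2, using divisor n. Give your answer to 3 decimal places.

Mean ȳ = (60 + 62 + 58 + 53 + 50 + 49)/6 = 55.3333
Deviations: 4.6667, 6.6667, 2.6667, -2.3333, -5.3333, -6.3333
Σ_{t=1}^{4}(y_t−ȳ)(y_{t+2}−ȳ) = -2.5556
γ_2 = -2.5556 / 6 = -0.426

-0.426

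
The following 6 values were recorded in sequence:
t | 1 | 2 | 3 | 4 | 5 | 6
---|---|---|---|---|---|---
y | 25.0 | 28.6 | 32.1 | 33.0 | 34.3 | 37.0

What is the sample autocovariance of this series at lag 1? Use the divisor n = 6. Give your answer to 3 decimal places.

6.208

Mean ȳ = (25.0 + 28.6 + 32.1 + 33.0 + 34.3 + 37.0)/6 = 31.6667
Σ_{t=1}^{5}(y_t−ȳ)(y_{t+1}−ȳ) = 37.2489
γ_1 = 37.2489 / 6 = 6.208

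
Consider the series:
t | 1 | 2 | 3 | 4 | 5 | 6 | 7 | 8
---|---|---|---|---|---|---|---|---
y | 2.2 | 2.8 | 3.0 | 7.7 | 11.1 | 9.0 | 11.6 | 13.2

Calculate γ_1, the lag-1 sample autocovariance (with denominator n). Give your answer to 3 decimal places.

Mean ȳ = (2.2 + 2.8 + 3.0 + 7.7 + 11.1 + 9.0 + 11.6 + 13.2)/8 = 7.5750
Σ_{t=1}^{7}(y_t−ȳ)(y_{t+1}−ȳ) = 80.7794
γ_1 = 80.7794 / 8 = 10.097

10.097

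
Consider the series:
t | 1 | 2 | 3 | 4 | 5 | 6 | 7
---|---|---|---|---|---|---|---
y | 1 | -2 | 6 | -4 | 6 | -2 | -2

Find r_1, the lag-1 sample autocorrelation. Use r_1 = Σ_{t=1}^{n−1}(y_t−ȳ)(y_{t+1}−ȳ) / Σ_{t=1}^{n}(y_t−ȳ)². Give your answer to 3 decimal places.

Mean ȳ = (1 − 2 + 6 − 4 + 6 − 2 − 2)/7 = 0.4286
Deviations from mean: 0.5714, -2.4286, 5.5714, -4.4286, 5.5714, -2.4286, -2.4286
Numerator Σ_{t=1}^{6}(y_t−ȳ)(y_{t+1}−ȳ) = -71.8980
Denominator Σ(y_t−ȳ)² = 99.7143
r_1 = -71.8980 / 99.7143 = -0.721

-0.721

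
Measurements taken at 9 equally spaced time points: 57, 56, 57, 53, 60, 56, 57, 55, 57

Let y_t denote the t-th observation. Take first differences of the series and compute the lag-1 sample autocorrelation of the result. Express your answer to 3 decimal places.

-0.772

First differences Δy: -1, 1, -4, 7, -4, 1, -2, 2
Mean of differences = 0.0000
Numerator Σ(Δy_t−Δȳ)(Δy_{t+1}−Δȳ) = -71.0000
Denominator Σ(Δy_t−Δȳ)² = 92.0000
r_1(Δy) = -71.0000 / 92.0000 = -0.772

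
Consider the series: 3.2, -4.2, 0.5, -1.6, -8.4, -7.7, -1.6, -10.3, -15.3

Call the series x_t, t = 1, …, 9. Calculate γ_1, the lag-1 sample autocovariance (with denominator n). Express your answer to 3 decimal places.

Mean x̄ = (3.2 − 4.2 + 0.5 − 1.6 − 8.4 − 7.7 − 1.6 − 10.3 − 15.3)/9 = -5.0444
Σ_{t=1}^{8}(x_t−x̄)(x_{t+1}−x̄) = 54.7436
γ_1 = 54.7436 / 9 = 6.083

6.083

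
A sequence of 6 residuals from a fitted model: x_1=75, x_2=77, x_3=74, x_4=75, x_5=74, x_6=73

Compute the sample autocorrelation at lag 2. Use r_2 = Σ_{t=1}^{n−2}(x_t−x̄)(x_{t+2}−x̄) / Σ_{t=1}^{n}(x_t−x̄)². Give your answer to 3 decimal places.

0.048

Mean x̄ = (75 + 77 + 74 + 75 + 74 + 73)/6 = 74.6667
Deviations from mean: 0.3333, 2.3333, -0.6667, 0.3333, -0.6667, -1.6667
Σ(x_t−x̄)(x_{t+2}−x̄) = (-0.2222) + (0.7778) + (0.4444) + (-0.5556) = 0.4444
Denominator Σ(x_t−x̄)² = 9.3333
r_2 = 0.4444 / 9.3333 = 0.048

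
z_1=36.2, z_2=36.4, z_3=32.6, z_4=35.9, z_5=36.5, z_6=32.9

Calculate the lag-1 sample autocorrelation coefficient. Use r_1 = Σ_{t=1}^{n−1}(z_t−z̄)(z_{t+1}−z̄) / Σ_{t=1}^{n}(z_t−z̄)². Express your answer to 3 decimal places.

Mean z̄ = (36.2 + 36.4 + 32.6 + 35.9 + 36.5 + 32.9)/6 = 35.0833
Deviations from mean: 1.1167, 1.3167, -2.4833, 0.8167, 1.4167, -2.1833
Σ(z_t−z̄)(z_{t+1}−z̄) = (1.4703) + (-3.2697) + (-2.0281) + (1.1569) + (-3.0931) = -5.7636
Denominator Σ(z_t−z̄)² = 16.5883
r_1 = -5.7636 / 16.5883 = -0.347

-0.347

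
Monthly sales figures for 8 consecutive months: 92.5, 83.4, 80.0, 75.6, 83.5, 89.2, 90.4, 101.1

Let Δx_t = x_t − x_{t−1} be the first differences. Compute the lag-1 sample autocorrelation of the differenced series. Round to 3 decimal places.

First differences Δx: -9.1, -3.4, -4.4, 7.9, 5.7, 1.2, 10.7
Mean of differences = 1.2286
Numerator Σ(Δx_t−Δx̄)(Δx_{t+1}−Δx̄) = 65.7406
Denominator Σ(Δx_t−Δx̄)² = 313.9943
r_1(Δx) = 65.7406 / 313.9943 = 0.209

0.209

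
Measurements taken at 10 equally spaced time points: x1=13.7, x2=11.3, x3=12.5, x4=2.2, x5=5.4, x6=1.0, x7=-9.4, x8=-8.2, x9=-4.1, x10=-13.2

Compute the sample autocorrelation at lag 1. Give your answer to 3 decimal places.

Mean x̄ = (13.7 + 11.3 + 12.5 + 2.2 + 5.4 + 1.0 − 9.4 − 8.2 − 4.1 − 13.2)/10 = 1.1200
Numerator Σ_{t=1}^{9}(x_t−x̄)(x_{t+1}−x̄) = 483.0216
Denominator Σ(x_t−x̄)² = 840.7360
r_1 = 483.0216 / 840.7360 = 0.575

0.575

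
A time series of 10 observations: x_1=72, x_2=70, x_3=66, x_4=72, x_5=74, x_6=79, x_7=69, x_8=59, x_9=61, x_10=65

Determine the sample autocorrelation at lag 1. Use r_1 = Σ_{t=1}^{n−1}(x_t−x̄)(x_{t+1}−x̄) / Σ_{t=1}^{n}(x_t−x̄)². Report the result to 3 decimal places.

0.504

Mean x̄ = (72 + 70 + 66 + 72 + 74 + 79 + 69 + 59 + 61 + 65)/10 = 68.7000
Numerator Σ_{t=1}^{9}(x_t−x̄)(x_{t+1}−x̄) = 167.3100
Denominator Σ(x_t−x̄)² = 332.1000
r_1 = 167.3100 / 332.1000 = 0.504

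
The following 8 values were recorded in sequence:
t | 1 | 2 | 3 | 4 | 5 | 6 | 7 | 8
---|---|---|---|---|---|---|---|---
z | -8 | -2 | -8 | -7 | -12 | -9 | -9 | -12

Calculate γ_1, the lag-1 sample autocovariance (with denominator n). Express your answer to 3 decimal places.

Mean z̄ = (-8 − 2 − 8 − 7 − 12 − 9 − 9 − 12)/8 = -8.3750
Σ_{t=1}^{7}(z_t−z̄)(z_{t+1}−z̄) = 5.2344
γ_1 = 5.2344 / 8 = 0.654

0.654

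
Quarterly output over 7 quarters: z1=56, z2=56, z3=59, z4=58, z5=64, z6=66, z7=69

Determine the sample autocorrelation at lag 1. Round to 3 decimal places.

Mean z̄ = (56 + 56 + 59 + 58 + 64 + 66 + 69)/7 = 61.1429
Σ(z_t−z̄)(z_{t+1}−z̄) = (26.4490) + (11.0204) + (6.7347) + (-8.9796) + (13.8776) + (38.1633) = 87.2653
Denominator Σ(z_t−z̄)² = 160.8571
r_1 = 87.2653 / 160.8571 = 0.543

0.543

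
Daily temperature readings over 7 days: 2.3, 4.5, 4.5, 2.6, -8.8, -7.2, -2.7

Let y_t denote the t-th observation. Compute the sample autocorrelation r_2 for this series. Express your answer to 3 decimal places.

-0.079

Mean ȳ = (2.3 + 4.5 + 4.5 + 2.6 − 8.8 − 7.2 − 2.7)/7 = -0.6857
Deviations from mean: 2.9857, 5.1857, 5.1857, 3.2857, -8.1143, -6.5143, -2.0143
Σ(y_t−ȳ)(y_{t+2}−ȳ) = (15.4831) + (17.0388) + (-42.0784) + (-21.4041) + (16.3445) = -14.6161
Denominator Σ(y_t−ȳ)² = 185.8286
r_2 = -14.6161 / 185.8286 = -0.079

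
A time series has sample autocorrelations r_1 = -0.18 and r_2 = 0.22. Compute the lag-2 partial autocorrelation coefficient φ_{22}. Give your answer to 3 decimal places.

φ_{22} = (r_2 − r_1²) / (1 − r_1²)
r_1² = (-0.18)² = 0.0324
Numerator = 0.22 − 0.0324 = 0.1876; denominator = 1 − 0.0324 = 0.9676
φ_{22} = 0.1876 / 0.9676 = 0.194

0.194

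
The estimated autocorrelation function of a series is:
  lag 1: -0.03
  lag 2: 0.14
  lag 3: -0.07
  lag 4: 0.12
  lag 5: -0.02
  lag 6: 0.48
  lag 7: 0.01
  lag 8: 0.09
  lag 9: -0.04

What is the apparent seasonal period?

6

The largest autocorrelation is r_6 = 0.48; the remaining lags stay at or below 0.14.
The dominant spike at lag 6 indicates a seasonal period of 6.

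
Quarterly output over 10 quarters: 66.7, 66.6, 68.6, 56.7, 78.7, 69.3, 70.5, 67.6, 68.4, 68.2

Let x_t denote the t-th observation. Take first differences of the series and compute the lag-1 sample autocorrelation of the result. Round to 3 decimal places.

-0.701

First differences Δx: -0.1, 2.0, -11.9, 22.0, -9.4, 1.2, -2.9, 0.8, -0.2
Mean of differences = 0.1667
Numerator Σ(Δx_t−Δx̄)(Δx_{t+1}−Δx̄) = -510.1678
Denominator Σ(Δx_t−Δx̄)² = 728.2600
r_1(Δx) = -510.1678 / 728.2600 = -0.701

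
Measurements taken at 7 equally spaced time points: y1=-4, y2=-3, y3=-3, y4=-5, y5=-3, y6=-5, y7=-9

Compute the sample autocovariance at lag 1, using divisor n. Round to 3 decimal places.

Mean ȳ = (-4 − 3 − 3 − 5 − 3 − 5 − 9)/7 = -4.5714
Deviations: 0.5714, 1.5714, 1.5714, -0.4286, 1.5714, -0.4286, -4.4286
Σ_{t=1}^{6}(y_t−ȳ)(y_{t+1}−ȳ) = 3.2449
γ_1 = 3.2449 / 7 = 0.464

0.464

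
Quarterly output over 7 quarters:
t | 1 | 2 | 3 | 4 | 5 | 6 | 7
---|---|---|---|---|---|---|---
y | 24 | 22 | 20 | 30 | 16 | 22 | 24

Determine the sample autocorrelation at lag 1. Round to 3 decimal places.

Mean ȳ = (24 + 22 + 20 + 30 + 16 + 22 + 24)/7 = 22.5714
Deviations from mean: 1.4286, -0.5714, -2.5714, 7.4286, -6.5714, -0.5714, 1.4286
Σ(y_t−ȳ)(y_{t+1}−ȳ) = (-0.8163) + (1.4694) + (-19.1020) + (-48.8163) + (3.7551) + (-0.8163) = -64.3265
Denominator Σ(y_t−ȳ)² = 109.7143
r_1 = -64.3265 / 109.7143 = -0.586

-0.586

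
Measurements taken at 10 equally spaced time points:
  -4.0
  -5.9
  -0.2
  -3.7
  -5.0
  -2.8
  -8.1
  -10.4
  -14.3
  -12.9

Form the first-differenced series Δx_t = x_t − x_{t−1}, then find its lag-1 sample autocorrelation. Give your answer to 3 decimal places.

First differences Δx: -1.9, 5.7, -3.5, -1.3, 2.2, -5.3, -2.3, -3.9, 1.4
Mean of differences = -0.9889
Numerator Σ(Δx_t−Δx̄)(Δx_{t+1}−Δx̄) = -34.3346
Denominator Σ(Δx_t−Δx̄)² = 96.6289
r_1(Δx) = -34.3346 / 96.6289 = -0.355

-0.355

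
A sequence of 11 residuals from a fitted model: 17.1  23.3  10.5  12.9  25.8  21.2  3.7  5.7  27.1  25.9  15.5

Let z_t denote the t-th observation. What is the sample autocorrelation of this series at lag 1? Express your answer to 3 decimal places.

0.064

Mean z̄ = (17.1 + 23.3 + 10.5 + 12.9 + 25.8 + 21.2 + 3.7 + 5.7 + 27.1 + 25.9 + 15.5)/11 = 17.1545
Numerator Σ_{t=1}^{10}(z_t−z̄)(z_{t+1}−z̄) = 43.5470
Denominator Σ(z_t−z̄)² = 681.6273
r_1 = 43.5470 / 681.6273 = 0.064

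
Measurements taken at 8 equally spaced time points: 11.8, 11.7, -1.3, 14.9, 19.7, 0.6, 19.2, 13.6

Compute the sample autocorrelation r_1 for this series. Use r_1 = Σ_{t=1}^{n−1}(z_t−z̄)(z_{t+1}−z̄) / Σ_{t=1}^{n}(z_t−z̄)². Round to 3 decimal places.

-0.415

Mean z̄ = (11.8 + 11.7 − 1.3 + 14.9 + 19.7 + 0.6 + 19.2 + 13.6)/8 = 11.2750
Deviations from mean: 0.5250, 0.4250, -12.5750, 3.6250, 8.4250, -10.6750, 7.9250, 2.3250
Σ(z_t−z̄)(z_{t+1}−z̄) = (0.2231) + (-5.3444) + (-45.5844) + (30.5406) + (-89.9369) + (-84.5994) + (18.4256) = -176.2756
Denominator Σ(z_t−z̄)² = 424.8750
r_1 = -176.2756 / 424.8750 = -0.415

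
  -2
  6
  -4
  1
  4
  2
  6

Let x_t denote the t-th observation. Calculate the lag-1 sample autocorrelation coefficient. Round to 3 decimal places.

Mean x̄ = (-2 + 6 − 4 + 1 + 4 + 2 + 6)/7 = 1.8571
Deviations from mean: -3.8571, 4.1429, -5.8571, -0.8571, 2.1429, 0.1429, 4.1429
Numerator Σ_{t=1}^{6}(x_t−x̄)(x_{t+1}−x̄) = -36.1633
Denominator Σ(x_t−x̄)² = 88.8571
r_1 = -36.1633 / 88.8571 = -0.407

-0.407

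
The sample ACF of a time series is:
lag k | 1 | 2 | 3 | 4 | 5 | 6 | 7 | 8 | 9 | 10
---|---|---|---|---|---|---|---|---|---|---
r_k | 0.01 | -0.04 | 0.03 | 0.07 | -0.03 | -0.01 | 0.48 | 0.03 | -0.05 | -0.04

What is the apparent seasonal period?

7

The largest autocorrelation is r_7 = 0.48; the remaining lags stay at or below 0.07.
The dominant spike at lag 7 indicates a seasonal period of 7.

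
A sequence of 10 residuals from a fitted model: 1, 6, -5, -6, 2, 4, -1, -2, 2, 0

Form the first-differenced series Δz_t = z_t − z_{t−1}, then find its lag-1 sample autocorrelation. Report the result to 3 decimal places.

First differences Δz: 5, -11, -1, 8, 2, -5, -1, 4, -2
Mean of differences = -0.1111
Numerator Σ(Δz_t−Δz̄)(Δz_{t+1}−Δz̄) = -53.4568
Denominator Σ(Δz_t−Δz̄)² = 260.8889
r_1(Δz) = -53.4568 / 260.8889 = -0.205

-0.205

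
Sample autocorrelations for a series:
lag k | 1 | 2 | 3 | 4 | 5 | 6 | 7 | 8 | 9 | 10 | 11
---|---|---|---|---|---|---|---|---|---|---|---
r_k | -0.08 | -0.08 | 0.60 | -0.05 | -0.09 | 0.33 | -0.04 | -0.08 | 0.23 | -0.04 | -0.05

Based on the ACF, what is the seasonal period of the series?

3

The largest autocorrelation is r_3 = 0.60, with weaker echoes at lags 6 (0.33) and 9 (0.23); the remaining lags stay at or below -0.04.
The dominant spike at lag 3 indicates a seasonal period of 3.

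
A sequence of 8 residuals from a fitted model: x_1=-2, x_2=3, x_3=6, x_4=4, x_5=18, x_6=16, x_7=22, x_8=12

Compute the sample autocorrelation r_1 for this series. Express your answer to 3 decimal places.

Mean x̄ = (-2 + 3 + 6 + 4 + 18 + 16 + 22 + 12)/8 = 9.8750
Numerator Σ_{t=1}^{7}(x_t−x̄)(x_{t+1}−x̄) = 233.1094
Denominator Σ(x_t−x̄)² = 492.8750
r_1 = 233.1094 / 492.8750 = 0.473

0.473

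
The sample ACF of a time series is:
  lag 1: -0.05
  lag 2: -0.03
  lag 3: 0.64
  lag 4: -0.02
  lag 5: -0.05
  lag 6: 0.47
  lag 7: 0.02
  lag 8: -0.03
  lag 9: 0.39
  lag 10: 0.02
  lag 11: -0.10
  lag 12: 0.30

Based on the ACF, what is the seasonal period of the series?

The largest autocorrelation is r_3 = 0.64, with weaker echoes at lags 6 (0.47), 9 (0.39) and 12 (0.30); the remaining lags stay at or below 0.02.
The dominant spike at lag 3 indicates a seasonal period of 3.

3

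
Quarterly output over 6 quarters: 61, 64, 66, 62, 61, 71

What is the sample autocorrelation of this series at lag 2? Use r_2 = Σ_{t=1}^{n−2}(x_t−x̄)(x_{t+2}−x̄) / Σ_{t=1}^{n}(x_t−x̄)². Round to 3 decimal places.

Mean x̄ = (61 + 64 + 66 + 62 + 61 + 71)/6 = 64.1667
Deviations from mean: -3.1667, -0.1667, 1.8333, -2.1667, -3.1667, 6.8333
Σ(x_t−x̄)(x_{t+2}−x̄) = (-5.8056) + (0.3611) + (-5.8056) + (-14.8056) = -26.0556
Denominator Σ(x_t−x̄)² = 74.8333
r_2 = -26.0556 / 74.8333 = -0.348

-0.348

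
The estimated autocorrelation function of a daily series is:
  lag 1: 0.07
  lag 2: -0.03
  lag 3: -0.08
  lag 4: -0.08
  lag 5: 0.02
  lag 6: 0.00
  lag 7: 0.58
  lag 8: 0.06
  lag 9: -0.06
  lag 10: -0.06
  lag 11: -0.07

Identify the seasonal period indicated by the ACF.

The largest autocorrelation is r_7 = 0.58; the remaining lags stay at or below 0.07.
The dominant spike at lag 7 indicates a seasonal period of 7.

7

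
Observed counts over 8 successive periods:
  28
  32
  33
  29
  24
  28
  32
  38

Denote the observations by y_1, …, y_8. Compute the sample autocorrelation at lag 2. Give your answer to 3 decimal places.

Mean ȳ = (28 + 32 + 33 + 29 + 24 + 28 + 32 + 38)/8 = 30.5000
Deviations from mean: -2.5000, 1.5000, 2.5000, -1.5000, -6.5000, -2.5000, 1.5000, 7.5000
Numerator Σ_{t=1}^{6}(y_t−ȳ)(y_{t+2}−ȳ) = -49.5000
Denominator Σ(y_t−ȳ)² = 124.0000
r_2 = -49.5000 / 124.0000 = -0.399

-0.399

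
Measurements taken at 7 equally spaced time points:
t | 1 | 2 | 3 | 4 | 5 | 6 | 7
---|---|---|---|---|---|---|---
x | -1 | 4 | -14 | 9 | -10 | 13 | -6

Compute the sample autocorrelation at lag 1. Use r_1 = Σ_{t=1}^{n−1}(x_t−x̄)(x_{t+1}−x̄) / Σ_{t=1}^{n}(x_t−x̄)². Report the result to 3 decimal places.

-0.811

Mean x̄ = (-1 + 4 − 14 + 9 − 10 + 13 − 6)/7 = -0.7143
Numerator Σ_{t=1}^{6}(x_t−x̄)(x_{t+1}−x̄) = -483.0816
Denominator Σ(x_t−x̄)² = 595.4286
r_1 = -483.0816 / 595.4286 = -0.811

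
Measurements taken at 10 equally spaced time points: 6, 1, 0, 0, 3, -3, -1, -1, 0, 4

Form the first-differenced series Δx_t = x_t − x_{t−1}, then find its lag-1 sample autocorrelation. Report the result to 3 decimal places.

-0.232

First differences Δx: -5, -1, 0, 3, -6, 2, 0, 1, 4
Mean of differences = -0.2222
Numerator Σ(Δx_t−Δx̄)(Δx_{t+1}−Δx̄) = -21.2716
Denominator Σ(Δx_t−Δx̄)² = 91.5556
r_1(Δx) = -21.2716 / 91.5556 = -0.232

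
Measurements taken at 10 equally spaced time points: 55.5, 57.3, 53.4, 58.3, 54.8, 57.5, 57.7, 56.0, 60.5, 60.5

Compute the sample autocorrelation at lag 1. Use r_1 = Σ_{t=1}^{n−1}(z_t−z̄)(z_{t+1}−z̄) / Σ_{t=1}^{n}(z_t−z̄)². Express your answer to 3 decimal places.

-0.036

Mean z̄ = (55.5 + 57.3 + 53.4 + 58.3 + 54.8 + 57.5 + 57.7 + 56.0 + 60.5 + 60.5)/10 = 57.1500
Numerator Σ_{t=1}^{9}(z_t−z̄)(z_{t+1}−z̄) = -1.7175
Denominator Σ(z_t−z̄)² = 47.8450
r_1 = -1.7175 / 47.8450 = -0.036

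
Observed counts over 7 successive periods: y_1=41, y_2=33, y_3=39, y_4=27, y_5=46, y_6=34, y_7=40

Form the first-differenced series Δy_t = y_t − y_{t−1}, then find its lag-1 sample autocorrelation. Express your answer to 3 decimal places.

-0.825

First differences Δy: -8, 6, -12, 19, -12, 6
Mean of differences = -0.1667
Numerator Σ(Δy_t−Δȳ)(Δy_{t+1}−Δȳ) = -647.8611
Denominator Σ(Δy_t−Δȳ)² = 784.8333
r_1(Δy) = -647.8611 / 784.8333 = -0.825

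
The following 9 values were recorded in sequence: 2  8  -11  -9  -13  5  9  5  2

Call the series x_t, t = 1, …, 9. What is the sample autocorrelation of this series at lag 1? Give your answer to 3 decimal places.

0.310

Mean x̄ = (2 + 8 − 11 − 9 − 13 + 5 + 9 + 5 + 2)/9 = -0.2222
Numerator Σ_{t=1}^{8}(x_t−x̄)(x_{t+1}−x̄) = 177.6173
Denominator Σ(x_t−x̄)² = 573.5556
r_1 = 177.6173 / 573.5556 = 0.310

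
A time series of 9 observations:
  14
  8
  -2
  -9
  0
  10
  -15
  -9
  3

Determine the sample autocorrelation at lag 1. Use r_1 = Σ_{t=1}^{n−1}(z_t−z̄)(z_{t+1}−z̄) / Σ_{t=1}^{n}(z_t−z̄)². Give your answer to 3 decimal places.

Mean z̄ = (14 + 8 − 2 − 9 + 0 + 10 − 15 − 9 + 3)/9 = 0.0000
Numerator Σ_{t=1}^{8}(z_t−z̄)(z_{t+1}−z̄) = 72.0000
Denominator Σ(z_t−z̄)² = 760.0000
r_1 = 72.0000 / 760.0000 = 0.095

0.095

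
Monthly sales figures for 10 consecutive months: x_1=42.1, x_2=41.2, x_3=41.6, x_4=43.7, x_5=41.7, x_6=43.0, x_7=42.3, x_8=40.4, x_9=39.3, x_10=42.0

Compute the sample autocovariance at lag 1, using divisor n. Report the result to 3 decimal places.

0.206

Mean x̄ = (42.1 + 41.2 + 41.6 + 43.7 + 41.7 + 43.0 + 42.3 + 40.4 + 39.3 + 42.0)/10 = 41.7300
Σ_{t=1}^{9}(x_t−x̄)(x_{t+1}−x̄) = 2.0611
γ_1 = 2.0611 / 10 = 0.206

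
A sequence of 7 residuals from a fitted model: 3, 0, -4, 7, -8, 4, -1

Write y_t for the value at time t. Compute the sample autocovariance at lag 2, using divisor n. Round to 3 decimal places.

8.096

Mean ȳ = (3 + 0 − 4 + 7 − 8 + 4 − 1)/7 = 0.1429
Deviations: 2.8571, -0.1429, -4.1429, 6.8571, -8.1429, 3.8571, -1.1429
Σ_{t=1}^{5}(y_t−ȳ)(y_{t+2}−ȳ) = 56.6735
γ_2 = 56.6735 / 7 = 8.096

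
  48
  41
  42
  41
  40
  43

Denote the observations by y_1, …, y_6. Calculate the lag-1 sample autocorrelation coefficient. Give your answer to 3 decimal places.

Mean ȳ = (48 + 41 + 42 + 41 + 40 + 43)/6 = 42.5000
Deviations from mean: 5.5000, -1.5000, -0.5000, -1.5000, -2.5000, 0.5000
Numerator Σ_{t=1}^{5}(y_t−ȳ)(y_{t+1}−ȳ) = -4.2500
Denominator Σ(y_t−ȳ)² = 41.5000
r_1 = -4.2500 / 41.5000 = -0.102

-0.102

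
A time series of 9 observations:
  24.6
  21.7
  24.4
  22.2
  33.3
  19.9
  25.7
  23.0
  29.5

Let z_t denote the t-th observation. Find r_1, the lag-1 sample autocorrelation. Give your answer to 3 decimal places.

-0.540

Mean z̄ = (24.6 + 21.7 + 24.4 + 22.2 + 33.3 + 19.9 + 25.7 + 23.0 + 29.5)/9 = 24.9222
Numerator Σ_{t=1}^{8}(z_t−z̄)(z_{t+1}−z̄) = -74.9394
Denominator Σ(z_t−z̄)² = 138.8356
r_1 = -74.9394 / 138.8356 = -0.540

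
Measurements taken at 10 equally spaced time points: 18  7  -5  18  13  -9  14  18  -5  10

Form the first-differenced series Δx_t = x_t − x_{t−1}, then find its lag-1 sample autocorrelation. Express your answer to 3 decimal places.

First differences Δx: -11, -12, 23, -5, -22, 23, 4, -23, 15
Mean of differences = -0.8889
Numerator Σ(Δx_t−Δx̄)(Δx_{t+1}−Δx̄) = -1011.4568
Denominator Σ(Δx_t−Δx̄)² = 2594.8889
r_1(Δx) = -1011.4568 / 2594.8889 = -0.390

-0.390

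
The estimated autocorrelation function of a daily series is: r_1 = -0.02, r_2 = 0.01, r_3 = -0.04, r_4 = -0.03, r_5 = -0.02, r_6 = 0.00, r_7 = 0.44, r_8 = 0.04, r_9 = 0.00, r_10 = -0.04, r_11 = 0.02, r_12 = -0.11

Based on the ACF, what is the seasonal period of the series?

7

The largest autocorrelation is r_7 = 0.44; the remaining lags stay at or below 0.04.
The dominant spike at lag 7 indicates a seasonal period of 7.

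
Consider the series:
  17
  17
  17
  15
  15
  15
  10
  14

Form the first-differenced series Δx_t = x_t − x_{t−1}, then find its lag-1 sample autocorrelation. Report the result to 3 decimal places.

-0.530

First differences Δx: 0, 0, -2, 0, 0, -5, 4
Mean of differences = -0.4286
Numerator Σ(Δx_t−Δx̄)(Δx_{t+1}−Δx̄) = -23.1837
Denominator Σ(Δx_t−Δx̄)² = 43.7143
r_1(Δx) = -23.1837 / 43.7143 = -0.530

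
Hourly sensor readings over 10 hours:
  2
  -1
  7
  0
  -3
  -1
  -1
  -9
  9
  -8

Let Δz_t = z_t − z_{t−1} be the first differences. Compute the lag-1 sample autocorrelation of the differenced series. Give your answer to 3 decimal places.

-0.631

First differences Δz: -3, 8, -7, -3, 2, 0, -8, 18, -17
Mean of differences = -1.1111
Numerator Σ(Δz_t−Δz̄)(Δz_{t+1}−Δz̄) = -505.1235
Denominator Σ(Δz_t−Δz̄)² = 800.8889
r_1(Δz) = -505.1235 / 800.8889 = -0.631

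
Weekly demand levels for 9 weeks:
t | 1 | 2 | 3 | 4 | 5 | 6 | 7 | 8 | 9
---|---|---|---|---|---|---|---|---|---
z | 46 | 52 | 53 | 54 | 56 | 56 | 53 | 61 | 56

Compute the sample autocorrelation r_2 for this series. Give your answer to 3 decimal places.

0.120

Mean z̄ = (46 + 52 + 53 + 54 + 56 + 56 + 53 + 61 + 56)/9 = 54.1111
Σ(z_t−z̄)(z_{t+2}−z̄) = (9.0123) + (0.2346) + (-2.0988) + (-0.2099) + (-2.0988) + (13.0123) + (-2.0988) = 15.7531
Denominator Σ(z_t−z̄)² = 130.8889
r_2 = 15.7531 / 130.8889 = 0.120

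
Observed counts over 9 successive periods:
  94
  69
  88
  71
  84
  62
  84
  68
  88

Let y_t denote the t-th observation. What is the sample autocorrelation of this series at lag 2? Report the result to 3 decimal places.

0.644

Mean ȳ = (94 + 69 + 88 + 71 + 84 + 62 + 84 + 68 + 88)/9 = 78.6667
Numerator Σ_{t=1}^{7}(y_t−ȳ)(y_{t+2}−ȳ) = 650.7778
Denominator Σ(y_t−ȳ)² = 1010.0000
r_2 = 650.7778 / 1010.0000 = 0.644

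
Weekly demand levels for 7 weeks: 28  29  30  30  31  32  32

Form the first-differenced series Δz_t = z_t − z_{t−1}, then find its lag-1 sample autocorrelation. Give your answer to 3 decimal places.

First differences Δz: 1, 1, 0, 1, 1, 0
Mean of differences = 0.6667
Numerator Σ(Δz_t−Δz̄)(Δz_{t+1}−Δz̄) = -0.4444
Denominator Σ(Δz_t−Δz̄)² = 1.3333
r_1(Δz) = -0.4444 / 1.3333 = -0.333

-0.333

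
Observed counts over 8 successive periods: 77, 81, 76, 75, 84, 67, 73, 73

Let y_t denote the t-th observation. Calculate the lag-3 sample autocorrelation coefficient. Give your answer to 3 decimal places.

Mean ȳ = (77 + 81 + 76 + 75 + 84 + 67 + 73 + 73)/8 = 75.7500
Numerator Σ_{t=1}^{5}(y_t−ȳ)(y_{t+3}−ȳ) = 19.5625
Denominator Σ(y_t−ȳ)² = 189.5000
r_3 = 19.5625 / 189.5000 = 0.103

0.103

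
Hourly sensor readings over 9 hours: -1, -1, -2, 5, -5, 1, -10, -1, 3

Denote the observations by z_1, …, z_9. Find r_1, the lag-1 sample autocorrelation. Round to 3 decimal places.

-0.374

Mean z̄ = (-1 − 1 − 2 + 5 − 5 + 1 − 10 − 1 + 3)/9 = -1.2222
Numerator Σ_{t=1}^{8}(z_t−z̄)(z_{t+1}−z̄) = -57.3827
Denominator Σ(z_t−z̄)² = 153.5556
r_1 = -57.3827 / 153.5556 = -0.374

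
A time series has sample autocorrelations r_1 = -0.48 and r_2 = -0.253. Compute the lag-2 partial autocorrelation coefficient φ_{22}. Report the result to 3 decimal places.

φ_{22} = (r_2 − r_1²) / (1 − r_1²)
r_1² = (-0.48)² = 0.2304
Numerator = -0.253 − 0.2304 = -0.4834; denominator = 1 − 0.2304 = 0.7696
φ_{22} = -0.4834 / 0.7696 = -0.628

-0.628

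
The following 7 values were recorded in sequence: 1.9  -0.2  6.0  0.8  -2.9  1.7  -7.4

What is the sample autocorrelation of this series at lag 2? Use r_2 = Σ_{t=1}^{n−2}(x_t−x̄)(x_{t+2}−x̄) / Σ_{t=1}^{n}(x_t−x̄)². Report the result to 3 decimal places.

Mean x̄ = (1.9 − 0.2 + 6.0 + 0.8 − 2.9 + 1.7 − 7.4)/7 = -0.0143
Deviations from mean: 1.9143, -0.1857, 6.0143, 0.8143, -2.8857, 1.7143, -7.3857
Numerator Σ_{t=1}^{5}(x_t−x̄)(x_{t+2}−x̄) = 16.7153
Denominator Σ(x_t−x̄)² = 106.3486
r_2 = 16.7153 / 106.3486 = 0.157

0.157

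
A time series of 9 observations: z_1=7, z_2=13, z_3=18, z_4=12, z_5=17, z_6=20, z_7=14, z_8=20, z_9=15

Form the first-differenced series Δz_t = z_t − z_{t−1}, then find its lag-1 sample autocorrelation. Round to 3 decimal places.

First differences Δz: 6, 5, -6, 5, 3, -6, 6, -5
Mean of differences = 1.0000
Numerator Σ(Δz_t−Δz̄)(Δz_{t+1}−Δz̄) = -107.0000
Denominator Σ(Δz_t−Δz̄)² = 220.0000
r_1(Δz) = -107.0000 / 220.0000 = -0.486

-0.486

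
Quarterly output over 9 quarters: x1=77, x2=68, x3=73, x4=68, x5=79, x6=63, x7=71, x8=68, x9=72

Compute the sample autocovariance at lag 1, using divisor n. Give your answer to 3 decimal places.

-13.444

Mean x̄ = (77 + 68 + 73 + 68 + 79 + 63 + 71 + 68 + 72)/9 = 71.0000
Σ_{t=1}^{8}(x_t−x̄)(x_{t+1}−x̄) = -121.0000
γ_1 = -121.0000 / 9 = -13.444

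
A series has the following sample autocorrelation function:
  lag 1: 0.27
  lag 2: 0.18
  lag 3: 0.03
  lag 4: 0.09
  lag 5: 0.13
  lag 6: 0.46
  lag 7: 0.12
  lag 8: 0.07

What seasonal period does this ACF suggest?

The largest autocorrelation is r_6 = 0.46; the remaining lags stay at or below 0.27. The elevated value at lag 1 (0.27), dropping to 0.18 at lag 2, reflects decaying short-term dependence rather than seasonality.
The dominant spike at lag 6 indicates a seasonal period of 6.

6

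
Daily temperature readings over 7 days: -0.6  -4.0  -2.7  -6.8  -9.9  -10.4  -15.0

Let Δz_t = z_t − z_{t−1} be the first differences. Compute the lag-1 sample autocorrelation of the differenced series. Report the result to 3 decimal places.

First differences Δz: -3.4, 1.3, -4.1, -3.1, -0.5, -4.6
Mean of differences = -2.4000
Numerator Σ(Δz_t−Δz̄)(Δz_{t+1}−Δz̄) = -14.3100
Denominator Σ(Δz_t−Δz̄)² = 26.5200
r_1(Δz) = -14.3100 / 26.5200 = -0.540

-0.540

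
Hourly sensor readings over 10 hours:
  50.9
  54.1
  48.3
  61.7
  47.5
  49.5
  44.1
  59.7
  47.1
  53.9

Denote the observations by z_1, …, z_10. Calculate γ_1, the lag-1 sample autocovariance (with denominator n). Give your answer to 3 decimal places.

Mean z̄ = (50.9 + 54.1 + 48.3 + 61.7 + 47.5 + 49.5 + 44.1 + 59.7 + 47.1 + 53.9)/10 = 51.6800
Σ_{t=1}^{9}(z_t−z̄)(z_{t+1}−z̄) = -167.8724
γ_1 = -167.8724 / 10 = -16.787

-16.787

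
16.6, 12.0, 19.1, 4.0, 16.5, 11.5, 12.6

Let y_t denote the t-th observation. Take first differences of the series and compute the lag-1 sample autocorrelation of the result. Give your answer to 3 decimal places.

First differences Δy: -4.6, 7.1, -15.1, 12.5, -5.0, 1.1
Mean of differences = -0.6667
Numerator Σ(Δy_t−Δȳ)(Δy_{t+1}−Δȳ) = -397.3978
Denominator Σ(Δy_t−Δȳ)² = 479.3733
r_1(Δy) = -397.3978 / 479.3733 = -0.829

-0.829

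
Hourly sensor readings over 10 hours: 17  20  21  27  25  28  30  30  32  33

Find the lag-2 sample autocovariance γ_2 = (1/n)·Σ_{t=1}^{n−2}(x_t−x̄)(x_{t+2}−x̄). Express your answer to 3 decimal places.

10.032

Mean x̄ = (17 + 20 + 21 + 27 + 25 + 28 + 30 + 30 + 32 + 33)/10 = 26.3000
Σ_{t=1}^{8}(x_t−x̄)(x_{t+2}−x̄) = 100.3200
γ_2 = 100.3200 / 10 = 10.032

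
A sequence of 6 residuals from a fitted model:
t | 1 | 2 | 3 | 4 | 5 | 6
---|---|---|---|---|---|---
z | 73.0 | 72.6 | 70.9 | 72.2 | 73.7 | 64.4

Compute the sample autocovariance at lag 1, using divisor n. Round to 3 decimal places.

-2.066

Mean z̄ = (73.0 + 72.6 + 70.9 + 72.2 + 73.7 + 64.4)/6 = 71.1333
Σ_{t=1}^{5}(z_t−z̄)(z_{t+1}−z̄) = -12.3978
γ_1 = -12.3978 / 6 = -2.066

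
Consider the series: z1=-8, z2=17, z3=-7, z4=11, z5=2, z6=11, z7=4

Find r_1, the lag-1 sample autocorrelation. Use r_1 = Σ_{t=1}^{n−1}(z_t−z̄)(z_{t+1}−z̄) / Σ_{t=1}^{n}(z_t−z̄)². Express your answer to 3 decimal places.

Mean z̄ = (-8 + 17 − 7 + 11 + 2 + 11 + 4)/7 = 4.2857
Deviations from mean: -12.2857, 12.7143, -11.2857, 6.7143, -2.2857, 6.7143, -0.2857
Numerator Σ_{t=1}^{6}(z_t−z̄)(z_{t+1}−z̄) = -408.0816
Denominator Σ(z_t−z̄)² = 535.4286
r_1 = -408.0816 / 535.4286 = -0.762

-0.762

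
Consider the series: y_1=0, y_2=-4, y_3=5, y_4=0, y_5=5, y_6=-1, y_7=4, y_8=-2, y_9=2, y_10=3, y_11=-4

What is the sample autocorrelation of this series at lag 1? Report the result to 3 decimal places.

Mean ȳ = (0 − 4 + 5 + 0 + 5 − 1 + 4 − 2 + 2 + 3 − 4)/11 = 0.7273
Numerator Σ_{t=1}^{10}(y_t−ȳ)(y_{t+1}−ȳ) = -56.2562
Denominator Σ(y_t−ȳ)² = 110.1818
r_1 = -56.2562 / 110.1818 = -0.511

-0.511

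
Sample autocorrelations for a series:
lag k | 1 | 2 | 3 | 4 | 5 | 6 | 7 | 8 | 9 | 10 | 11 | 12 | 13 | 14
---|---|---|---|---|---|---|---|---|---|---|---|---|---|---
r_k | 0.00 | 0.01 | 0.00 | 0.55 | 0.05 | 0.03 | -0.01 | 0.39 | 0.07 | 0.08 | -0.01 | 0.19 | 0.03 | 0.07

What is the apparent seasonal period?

4

The largest autocorrelation is r_4 = 0.55, with weaker echoes at lags 8 (0.39) and 12 (0.19); the remaining lags stay at or below 0.08.
The dominant spike at lag 4 indicates a seasonal period of 4.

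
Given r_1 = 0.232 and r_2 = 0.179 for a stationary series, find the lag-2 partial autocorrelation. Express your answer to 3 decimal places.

φ_{22} = (r_2 − r_1²) / (1 − r_1²)
r_1² = (0.232)² = 0.053824
Numerator = 0.179 − 0.0538 = 0.1252; denominator = 1 − 0.0538 = 0.9462
φ_{22} = 0.1252 / 0.9462 = 0.132

0.132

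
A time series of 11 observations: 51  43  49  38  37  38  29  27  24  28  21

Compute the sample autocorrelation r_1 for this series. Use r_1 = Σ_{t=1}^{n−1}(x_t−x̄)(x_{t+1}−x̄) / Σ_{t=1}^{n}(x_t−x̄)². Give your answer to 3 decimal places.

0.585

Mean x̄ = (51 + 43 + 49 + 38 + 37 + 38 + 29 + 27 + 24 + 28 + 21)/11 = 35.0000
Numerator Σ_{t=1}^{10}(x_t−x̄)(x_{t+1}−x̄) = 587.0000
Denominator Σ(x_t−x̄)² = 1004.0000
r_1 = 587.0000 / 1004.0000 = 0.585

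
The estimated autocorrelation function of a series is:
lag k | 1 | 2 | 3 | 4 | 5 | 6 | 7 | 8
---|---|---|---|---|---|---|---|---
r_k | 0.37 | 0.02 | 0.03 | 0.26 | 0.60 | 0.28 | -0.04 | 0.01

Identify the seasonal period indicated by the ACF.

5

The largest autocorrelation is r_5 = 0.60; the remaining lags stay at or below 0.37. The elevated value at lag 1 (0.37), dropping to 0.02 at lag 2, reflects decaying short-term dependence rather than seasonality.
The dominant spike at lag 5 indicates a seasonal period of 5.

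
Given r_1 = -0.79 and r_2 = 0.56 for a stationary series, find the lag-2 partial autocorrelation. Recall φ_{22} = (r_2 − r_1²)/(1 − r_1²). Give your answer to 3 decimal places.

-0.171

φ_{22} = (r_2 − r_1²) / (1 − r_1²)
r_1² = (-0.79)² = 0.6241
Numerator = 0.56 − 0.6241 = -0.0641; denominator = 1 − 0.6241 = 0.3759
φ_{22} = -0.0641 / 0.3759 = -0.171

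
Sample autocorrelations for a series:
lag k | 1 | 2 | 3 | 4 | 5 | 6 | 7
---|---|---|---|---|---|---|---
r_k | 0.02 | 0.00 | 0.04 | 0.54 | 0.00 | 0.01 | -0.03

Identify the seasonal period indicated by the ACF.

The largest autocorrelation is r_4 = 0.54; the remaining lags stay at or below 0.04.
The dominant spike at lag 4 indicates a seasonal period of 4.

4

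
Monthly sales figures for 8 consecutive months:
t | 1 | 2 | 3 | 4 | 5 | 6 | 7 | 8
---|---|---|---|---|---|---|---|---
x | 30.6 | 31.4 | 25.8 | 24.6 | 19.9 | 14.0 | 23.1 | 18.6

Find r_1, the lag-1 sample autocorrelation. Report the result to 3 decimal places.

Mean x̄ = (30.6 + 31.4 + 25.8 + 24.6 + 19.9 + 14.0 + 23.1 + 18.6)/8 = 23.5000
Deviations from mean: 7.1000, 7.9000, 2.3000, 1.1000, -3.6000, -9.5000, -0.4000, -4.9000
Σ(x_t−x̄)(x_{t+1}−x̄) = (56.0900) + (18.1700) + (2.5300) + (-3.9600) + (34.2000) + (3.8000) + (1.9600) = 112.7900
Denominator Σ(x_t−x̄)² = 246.7000
r_1 = 112.7900 / 246.7000 = 0.457

0.457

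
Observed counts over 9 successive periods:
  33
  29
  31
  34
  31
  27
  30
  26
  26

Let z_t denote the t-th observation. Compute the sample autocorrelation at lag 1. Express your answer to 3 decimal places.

Mean z̄ = (33 + 29 + 31 + 34 + 31 + 27 + 30 + 26 + 26)/9 = 29.6667
Numerator Σ_{t=1}^{8}(z_t−z̄)(z_{t+1}−z̄) = 16.2222
Denominator Σ(z_t−z̄)² = 68.0000
r_1 = 16.2222 / 68.0000 = 0.239

0.239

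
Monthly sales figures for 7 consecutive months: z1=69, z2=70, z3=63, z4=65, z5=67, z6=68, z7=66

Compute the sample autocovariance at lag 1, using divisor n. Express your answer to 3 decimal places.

Mean z̄ = (69 + 70 + 63 + 65 + 67 + 68 + 66)/7 = 66.8571
Σ_{t=1}^{6}(z_t−z̄)(z_{t+1}−z̄) = 0.6939
γ_1 = 0.6939 / 7 = 0.099

0.099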